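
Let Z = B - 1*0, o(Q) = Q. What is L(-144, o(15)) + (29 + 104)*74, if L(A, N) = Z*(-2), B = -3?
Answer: 9848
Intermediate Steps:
Z = -3 (Z = -3 - 1*0 = -3 + 0 = -3)
L(A, N) = 6 (L(A, N) = -3*(-2) = 6)
L(-144, o(15)) + (29 + 104)*74 = 6 + (29 + 104)*74 = 6 + 133*74 = 6 + 9842 = 9848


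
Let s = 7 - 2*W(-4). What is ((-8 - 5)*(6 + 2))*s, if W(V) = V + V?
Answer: -2392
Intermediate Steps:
W(V) = 2*V
s = 23 (s = 7 - 4*(-4) = 7 - 2*(-8) = 7 + 16 = 23)
((-8 - 5)*(6 + 2))*s = ((-8 - 5)*(6 + 2))*23 = -13*8*23 = -104*23 = -2392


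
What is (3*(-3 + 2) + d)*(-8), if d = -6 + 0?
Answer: 72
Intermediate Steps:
d = -6
(3*(-3 + 2) + d)*(-8) = (3*(-3 + 2) - 6)*(-8) = (3*(-1) - 6)*(-8) = (-3 - 6)*(-8) = -9*(-8) = 72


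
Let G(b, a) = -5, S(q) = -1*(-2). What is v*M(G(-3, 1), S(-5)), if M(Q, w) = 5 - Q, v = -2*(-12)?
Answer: 240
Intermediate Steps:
S(q) = 2
v = 24
v*M(G(-3, 1), S(-5)) = 24*(5 - 1*(-5)) = 24*(5 + 5) = 24*10 = 240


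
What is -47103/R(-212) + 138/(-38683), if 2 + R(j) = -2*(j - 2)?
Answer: -607381379/5492986 ≈ -110.57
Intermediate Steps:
R(j) = 2 - 2*j (R(j) = -2 - 2*(j - 2) = -2 - 2*(-2 + j) = -2 + (4 - 2*j) = 2 - 2*j)
-47103/R(-212) + 138/(-38683) = -47103/(2 - 2*(-212)) + 138/(-38683) = -47103/(2 + 424) + 138*(-1/38683) = -47103/426 - 138/38683 = -47103*1/426 - 138/38683 = -15701/142 - 138/38683 = -607381379/5492986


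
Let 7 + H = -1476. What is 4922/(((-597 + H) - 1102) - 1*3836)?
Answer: -2461/3509 ≈ -0.70134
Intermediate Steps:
H = -1483 (H = -7 - 1476 = -1483)
4922/(((-597 + H) - 1102) - 1*3836) = 4922/(((-597 - 1483) - 1102) - 1*3836) = 4922/((-2080 - 1102) - 3836) = 4922/(-3182 - 3836) = 4922/(-7018) = 4922*(-1/7018) = -2461/3509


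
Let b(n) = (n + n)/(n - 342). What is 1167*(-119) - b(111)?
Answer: -10693147/77 ≈ -1.3887e+5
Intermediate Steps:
b(n) = 2*n/(-342 + n) (b(n) = (2*n)/(-342 + n) = 2*n/(-342 + n))
1167*(-119) - b(111) = 1167*(-119) - 2*111/(-342 + 111) = -138873 - 2*111/(-231) = -138873 - 2*111*(-1)/231 = -138873 - 1*(-74/77) = -138873 + 74/77 = -10693147/77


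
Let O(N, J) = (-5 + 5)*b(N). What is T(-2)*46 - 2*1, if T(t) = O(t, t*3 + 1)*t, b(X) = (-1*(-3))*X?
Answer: -2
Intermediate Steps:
b(X) = 3*X
O(N, J) = 0 (O(N, J) = (-5 + 5)*(3*N) = 0*(3*N) = 0)
T(t) = 0 (T(t) = 0*t = 0)
T(-2)*46 - 2*1 = 0*46 - 2*1 = 0 - 2 = -2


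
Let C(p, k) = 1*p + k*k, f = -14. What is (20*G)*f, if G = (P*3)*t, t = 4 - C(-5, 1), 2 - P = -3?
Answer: -33600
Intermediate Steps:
P = 5 (P = 2 - 1*(-3) = 2 + 3 = 5)
C(p, k) = p + k**2
t = 8 (t = 4 - (-5 + 1**2) = 4 - (-5 + 1) = 4 - 1*(-4) = 4 + 4 = 8)
G = 120 (G = (5*3)*8 = 15*8 = 120)
(20*G)*f = (20*120)*(-14) = 2400*(-14) = -33600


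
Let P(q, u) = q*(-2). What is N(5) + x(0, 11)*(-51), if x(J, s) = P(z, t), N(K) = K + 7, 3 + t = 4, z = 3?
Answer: 318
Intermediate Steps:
t = 1 (t = -3 + 4 = 1)
N(K) = 7 + K
P(q, u) = -2*q
x(J, s) = -6 (x(J, s) = -2*3 = -6)
N(5) + x(0, 11)*(-51) = (7 + 5) - 6*(-51) = 12 + 306 = 318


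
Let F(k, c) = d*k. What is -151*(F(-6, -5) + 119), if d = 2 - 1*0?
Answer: -16157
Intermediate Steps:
d = 2 (d = 2 + 0 = 2)
F(k, c) = 2*k
-151*(F(-6, -5) + 119) = -151*(2*(-6) + 119) = -151*(-12 + 119) = -151*107 = -16157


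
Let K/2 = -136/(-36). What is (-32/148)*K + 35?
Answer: 11111/333 ≈ 33.366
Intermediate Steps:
K = 68/9 (K = 2*(-136/(-36)) = 2*(-136*(-1/36)) = 2*(34/9) = 68/9 ≈ 7.5556)
(-32/148)*K + 35 = -32/148*(68/9) + 35 = -32*1/148*(68/9) + 35 = -8/37*68/9 + 35 = -544/333 + 35 = 11111/333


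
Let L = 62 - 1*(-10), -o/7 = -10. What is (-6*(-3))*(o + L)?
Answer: 2556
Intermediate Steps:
o = 70 (o = -7*(-10) = 70)
L = 72 (L = 62 + 10 = 72)
(-6*(-3))*(o + L) = (-6*(-3))*(70 + 72) = 18*142 = 2556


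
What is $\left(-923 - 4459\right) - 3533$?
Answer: $-8915$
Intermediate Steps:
$\left(-923 - 4459\right) - 3533 = -5382 - 3533 = -8915$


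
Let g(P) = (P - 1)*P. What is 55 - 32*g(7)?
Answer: -1289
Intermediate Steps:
g(P) = P*(-1 + P) (g(P) = (-1 + P)*P = P*(-1 + P))
55 - 32*g(7) = 55 - 224*(-1 + 7) = 55 - 224*6 = 55 - 32*42 = 55 - 1344 = -1289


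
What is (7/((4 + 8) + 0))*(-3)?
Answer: -7/4 ≈ -1.7500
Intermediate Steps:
(7/((4 + 8) + 0))*(-3) = (7/(12 + 0))*(-3) = (7/12)*(-3) = -7/4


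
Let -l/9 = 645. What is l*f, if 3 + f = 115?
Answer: -650160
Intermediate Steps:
f = 112 (f = -3 + 115 = 112)
l = -5805 (l = -9*645 = -5805)
l*f = -5805*112 = -650160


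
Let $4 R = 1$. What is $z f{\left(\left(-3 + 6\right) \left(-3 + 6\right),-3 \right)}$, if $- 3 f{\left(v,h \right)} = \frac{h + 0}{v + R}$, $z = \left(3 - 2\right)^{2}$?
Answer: $\frac{4}{37} \approx 0.10811$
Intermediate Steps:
$R = \frac{1}{4}$ ($R = \frac{1}{4} \cdot 1 = \frac{1}{4} \approx 0.25$)
$z = 1$ ($z = 1^{2} = 1$)
$f{\left(v,h \right)} = - \frac{h}{3 \left(\frac{1}{4} + v\right)}$ ($f{\left(v,h \right)} = - \frac{\left(h + 0\right) \frac{1}{v + \frac{1}{4}}}{3} = - \frac{h \frac{1}{\frac{1}{4} + v}}{3} = - \frac{h}{3 \left(\frac{1}{4} + v\right)}$)
$z f{\left(\left(-3 + 6\right) \left(-3 + 6\right),-3 \right)} = 1 \left(\left(-4\right) \left(-3\right) \frac{1}{3 + 12 \left(-3 + 6\right) \left(-3 + 6\right)}\right) = 1 \left(\left(-4\right) \left(-3\right) \frac{1}{3 + 12 \cdot 3 \cdot 3}\right) = 1 \left(\left(-4\right) \left(-3\right) \frac{1}{3 + 12 \cdot 9}\right) = 1 \left(\left(-4\right) \left(-3\right) \frac{1}{3 + 108}\right) = 1 \left(\left(-4\right) \left(-3\right) \frac{1}{111}\right) = 1 \cdot \frac{4}{37} = \frac{4}{37}$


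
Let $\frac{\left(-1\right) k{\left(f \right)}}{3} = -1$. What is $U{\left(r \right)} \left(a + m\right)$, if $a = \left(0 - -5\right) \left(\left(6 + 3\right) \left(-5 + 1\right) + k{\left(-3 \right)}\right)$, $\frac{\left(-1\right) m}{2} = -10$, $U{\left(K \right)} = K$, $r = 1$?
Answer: $-145$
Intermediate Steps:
$k{\left(f \right)} = 3$ ($k{\left(f \right)} = \left(-3\right) \left(-1\right) = 3$)
$m = 20$ ($m = \left(-2\right) \left(-10\right) = 20$)
$a = -165$ ($a = \left(0 - -5\right) \left(\left(6 + 3\right) \left(-5 + 1\right) + 3\right) = \left(0 + 5\right) \left(9 \left(-4\right) + 3\right) = 5 \left(-36 + 3\right) = 5 \left(-33\right) = -165$)
$U{\left(r \right)} \left(a + m\right) = 1 \left(-165 + 20\right) = 1 \left(-145\right) = -145$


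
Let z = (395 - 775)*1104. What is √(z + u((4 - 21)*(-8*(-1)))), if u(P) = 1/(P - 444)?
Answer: I*√35281632145/290 ≈ 647.7*I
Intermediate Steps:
u(P) = 1/(-444 + P)
z = -419520 (z = -380*1104 = -419520)
√(z + u((4 - 21)*(-8*(-1)))) = √(-419520 + 1/(-444 + (4 - 21)*(-8*(-1)))) = √(-419520 + 1/(-444 - 17*8)) = √(-419520 + 1/(-444 - 136)) = √(-419520 + 1/(-580)) = √(-419520 - 1/580) = √(-243321601/580) = I*√35281632145/290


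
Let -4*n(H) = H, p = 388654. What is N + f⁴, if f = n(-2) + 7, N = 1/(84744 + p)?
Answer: 11982886883/3787184 ≈ 3164.1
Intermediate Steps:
n(H) = -H/4
N = 1/473398 (N = 1/(84744 + 388654) = 1/473398 ≈ 2.1124e-6)
f = 15/2 (f = -¼*(-2) + 7 = ½ + 7 = 15/2 ≈ 7.5000)
N + f⁴ = 1/473398 + (15/2)⁴ = 1/473398 + 50625/16 = 11982886883/3787184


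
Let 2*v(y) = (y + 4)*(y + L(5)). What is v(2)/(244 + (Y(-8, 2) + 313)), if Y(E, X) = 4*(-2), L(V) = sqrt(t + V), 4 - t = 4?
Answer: 2/183 + sqrt(5)/183 ≈ 0.023148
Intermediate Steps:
t = 0 (t = 4 - 1*4 = 4 - 4 = 0)
L(V) = sqrt(V) (L(V) = sqrt(0 + V) = sqrt(V))
Y(E, X) = -8
v(y) = (4 + y)*(y + sqrt(5))/2 (v(y) = ((y + 4)*(y + sqrt(5)))/2 = ((4 + y)*(y + sqrt(5)))/2 = (4 + y)*(y + sqrt(5))/2)
v(2)/(244 + (Y(-8, 2) + 313)) = ((1/2)*2**2 + 2*2 + 2*sqrt(5) + (1/2)*2*sqrt(5))/(244 + (-8 + 313)) = ((1/2)*4 + 4 + 2*sqrt(5) + sqrt(5))/(244 + 305) = (2 + 4 + 2*sqrt(5) + sqrt(5))/549 = (6 + 3*sqrt(5))*(1/549) = 2/183 + sqrt(5)/183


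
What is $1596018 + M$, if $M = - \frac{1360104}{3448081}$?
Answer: $\frac{5503197981354}{3448081} \approx 1.596 \cdot 10^{6}$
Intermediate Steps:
$M = - \frac{1360104}{3448081}$ ($M = \left(-1360104\right) \frac{1}{3448081} = - \frac{1360104}{3448081} \approx -0.39445$)
$1596018 + M = 1596018 - \frac{1360104}{3448081} = \frac{5503197981354}{3448081}$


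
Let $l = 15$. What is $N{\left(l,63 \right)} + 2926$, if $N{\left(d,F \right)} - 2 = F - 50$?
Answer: $2941$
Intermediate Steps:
$N{\left(d,F \right)} = -48 + F$ ($N{\left(d,F \right)} = 2 + \left(F - 50\right) = 2 + \left(-50 + F\right) = -48 + F$)
$N{\left(l,63 \right)} + 2926 = \left(-48 + 63\right) + 2926 = 15 + 2926 = 2941$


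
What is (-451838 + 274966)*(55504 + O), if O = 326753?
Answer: -67610560104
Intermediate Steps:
(-451838 + 274966)*(55504 + O) = (-451838 + 274966)*(55504 + 326753) = -176872*382257 = -67610560104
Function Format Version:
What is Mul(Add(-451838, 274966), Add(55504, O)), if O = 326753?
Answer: -67610560104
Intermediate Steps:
Mul(Add(-451838, 274966), Add(55504, O)) = Mul(Add(-451838, 274966), Add(55504, 326753)) = Mul(-176872, 382257) = -67610560104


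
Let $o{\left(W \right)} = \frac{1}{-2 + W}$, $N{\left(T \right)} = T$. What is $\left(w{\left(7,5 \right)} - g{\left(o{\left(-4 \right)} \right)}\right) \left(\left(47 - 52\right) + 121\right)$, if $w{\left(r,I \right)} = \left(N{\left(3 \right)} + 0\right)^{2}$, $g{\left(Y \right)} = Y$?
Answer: $\frac{3190}{3} \approx 1063.3$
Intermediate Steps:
$w{\left(r,I \right)} = 9$ ($w{\left(r,I \right)} = \left(3 + 0\right)^{2} = 3^{2} = 9$)
$\left(w{\left(7,5 \right)} - g{\left(o{\left(-4 \right)} \right)}\right) \left(\left(47 - 52\right) + 121\right) = \left(9 - \frac{1}{-2 - 4}\right) \left(\left(47 - 52\right) + 121\right) = \left(9 - \frac{1}{-6}\right) \left(-5 + 121\right) = \left(9 - - \frac{1}{6}\right) 116 = \left(9 + \frac{1}{6}\right) 116 = \frac{55}{6} \cdot 116 = \frac{3190}{3}$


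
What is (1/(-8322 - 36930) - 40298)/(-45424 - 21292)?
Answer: 1823565097/3019032432 ≈ 0.60402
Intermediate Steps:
(1/(-8322 - 36930) - 40298)/(-45424 - 21292) = (1/(-45252) - 40298)/(-66716) = (-1/45252 - 40298)*(-1/66716) = -1823565097/45252*(-1/66716) = 1823565097/3019032432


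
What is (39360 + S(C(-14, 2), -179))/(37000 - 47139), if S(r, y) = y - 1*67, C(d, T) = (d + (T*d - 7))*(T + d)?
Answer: -39114/10139 ≈ -3.8578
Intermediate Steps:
C(d, T) = (T + d)*(-7 + d + T*d) (C(d, T) = (d + (-7 + T*d))*(T + d) = (-7 + d + T*d)*(T + d) = (T + d)*(-7 + d + T*d))
S(r, y) = -67 + y (S(r, y) = y - 67 = -67 + y)
(39360 + S(C(-14, 2), -179))/(37000 - 47139) = (39360 + (-67 - 179))/(37000 - 47139) = (39360 - 246)/(-10139) = 39114*(-1/10139) = -39114/10139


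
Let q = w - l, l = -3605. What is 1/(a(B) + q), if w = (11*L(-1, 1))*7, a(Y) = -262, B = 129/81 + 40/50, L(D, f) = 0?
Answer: 1/3343 ≈ 0.00029913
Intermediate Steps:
B = 323/135 (B = 129*(1/81) + 40*(1/50) = 43/27 + ⅘ = 323/135 ≈ 2.3926)
w = 0 (w = (11*0)*7 = 0*7 = 0)
q = 3605 (q = 0 - 1*(-3605) = 0 + 3605 = 3605)
1/(a(B) + q) = 1/(-262 + 3605) = 1/3343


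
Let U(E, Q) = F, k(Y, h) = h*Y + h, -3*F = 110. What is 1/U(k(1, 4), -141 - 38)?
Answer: -3/110 ≈ -0.027273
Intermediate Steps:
F = -110/3 (F = -⅓*110 = -110/3 ≈ -36.667)
k(Y, h) = h + Y*h (k(Y, h) = Y*h + h = h + Y*h)
U(E, Q) = -110/3
1/U(k(1, 4), -141 - 38) = 1/(-110/3) = -3/110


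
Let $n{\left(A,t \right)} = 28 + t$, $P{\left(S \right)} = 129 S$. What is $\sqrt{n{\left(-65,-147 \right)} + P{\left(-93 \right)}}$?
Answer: $2 i \sqrt{3029} \approx 110.07 i$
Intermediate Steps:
$\sqrt{n{\left(-65,-147 \right)} + P{\left(-93 \right)}} = \sqrt{\left(28 - 147\right) + 129 \left(-93\right)} = \sqrt{-119 - 11997} = \sqrt{-12116} = 2 i \sqrt{3029}$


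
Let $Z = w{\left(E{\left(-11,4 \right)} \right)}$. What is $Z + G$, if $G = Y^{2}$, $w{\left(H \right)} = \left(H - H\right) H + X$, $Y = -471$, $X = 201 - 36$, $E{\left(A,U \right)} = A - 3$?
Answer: $222006$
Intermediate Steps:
$E{\left(A,U \right)} = -3 + A$
$X = 165$ ($X = 201 - 36 = 165$)
$w{\left(H \right)} = 165$ ($w{\left(H \right)} = \left(H - H\right) H + 165 = 0 H + 165 = 0 + 165 = 165$)
$Z = 165$
$G = 221841$ ($G = \left(-471\right)^{2} = 221841$)
$Z + G = 165 + 221841 = 222006$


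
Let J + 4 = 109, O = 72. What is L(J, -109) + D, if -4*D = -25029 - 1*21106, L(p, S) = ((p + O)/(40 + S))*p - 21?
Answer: 1034393/92 ≈ 11243.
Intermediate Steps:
J = 105 (J = -4 + 109 = 105)
L(p, S) = -21 + p*(72 + p)/(40 + S) (L(p, S) = ((p + 72)/(40 + S))*p - 21 = ((72 + p)/(40 + S))*p - 21 = p*(72 + p)/(40 + S) - 21 = -21 + p*(72 + p)/(40 + S))
D = 46135/4 (D = -(-25029 - 1*21106)/4 = -(-25029 - 21106)/4 = -¼*(-46135) = 46135/4 ≈ 11534.)
L(J, -109) + D = (-840 + 105² - 21*(-109) + 72*105)/(40 - 109) + 46135/4 = (-840 + 11025 + 2289 + 7560)/(-69) + 46135/4 = -1/69*20034 + 46135/4 = -6678/23 + 46135/4 = 1034393/92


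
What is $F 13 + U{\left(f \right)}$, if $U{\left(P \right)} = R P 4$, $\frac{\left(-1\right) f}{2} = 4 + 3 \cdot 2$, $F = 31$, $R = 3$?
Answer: $163$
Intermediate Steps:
$f = -20$ ($f = - 2 \left(4 + 3 \cdot 2\right) = - 2 \left(4 + 6\right) = \left(-2\right) 10 = -20$)
$U{\left(P \right)} = 12 P$ ($U{\left(P \right)} = 3 P 4 = 12 P$)
$F 13 + U{\left(f \right)} = 31 \cdot 13 + 12 \left(-20\right) = 403 - 240 = 163$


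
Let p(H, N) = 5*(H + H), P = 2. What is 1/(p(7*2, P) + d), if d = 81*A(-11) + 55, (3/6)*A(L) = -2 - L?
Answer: 1/1653 ≈ 0.00060496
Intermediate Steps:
A(L) = -4 - 2*L (A(L) = 2*(-2 - L) = -4 - 2*L)
p(H, N) = 10*H (p(H, N) = 5*(2*H) = 10*H)
d = 1513 (d = 81*(-4 - 2*(-11)) + 55 = 81*(-4 + 22) + 55 = 81*18 + 55 = 1458 + 55 = 1513)
1/(p(7*2, P) + d) = 1/(10*(7*2) + 1513) = 1/(10*14 + 1513) = 1/(140 + 1513) = 1/1653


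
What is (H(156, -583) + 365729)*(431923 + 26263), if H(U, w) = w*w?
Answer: 323304288948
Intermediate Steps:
H(U, w) = w²
(H(156, -583) + 365729)*(431923 + 26263) = ((-583)² + 365729)*(431923 + 26263) = (339889 + 365729)*458186 = 705618*458186 = 323304288948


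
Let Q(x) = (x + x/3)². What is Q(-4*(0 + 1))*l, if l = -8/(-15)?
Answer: 2048/135 ≈ 15.170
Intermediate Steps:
Q(x) = 16*x²/9 (Q(x) = (x + x*(⅓))² = (x + x/3)² = (4*x/3)² = 16*x²/9)
l = 8/15 (l = -8*(-1/15) = 8/15 ≈ 0.53333)
Q(-4*(0 + 1))*l = (16*(-4*(0 + 1))²/9)*(8/15) = (16*(-4*1)²/9)*(8/15) = ((16/9)*(-4)²)*(8/15) = ((16/9)*16)*(8/15) = (256/9)*(8/15) = 2048/135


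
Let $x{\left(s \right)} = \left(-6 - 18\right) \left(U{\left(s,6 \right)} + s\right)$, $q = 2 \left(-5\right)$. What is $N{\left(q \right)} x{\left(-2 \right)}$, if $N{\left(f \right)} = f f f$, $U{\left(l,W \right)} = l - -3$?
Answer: $-24000$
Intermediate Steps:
$q = -10$
$U{\left(l,W \right)} = 3 + l$ ($U{\left(l,W \right)} = l + 3 = 3 + l$)
$N{\left(f \right)} = f^{3}$ ($N{\left(f \right)} = f^{2} f = f^{3}$)
$x{\left(s \right)} = -72 - 48 s$ ($x{\left(s \right)} = \left(-6 - 18\right) \left(\left(3 + s\right) + s\right) = - 24 \left(3 + 2 s\right) = -72 - 48 s$)
$N{\left(q \right)} x{\left(-2 \right)} = \left(-10\right)^{3} \left(-72 - -96\right) = - 1000 \left(-72 + 96\right) = \left(-1000\right) 24 = -24000$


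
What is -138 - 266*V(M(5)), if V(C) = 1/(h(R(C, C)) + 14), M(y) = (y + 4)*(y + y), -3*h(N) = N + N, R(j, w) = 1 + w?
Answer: -1323/10 ≈ -132.30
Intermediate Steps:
h(N) = -2*N/3 (h(N) = -(N + N)/3 = -2*N/3)
M(y) = 2*y*(4 + y) (M(y) = (4 + y)*(2*y) = 2*y*(4 + y))
V(C) = 1/(40/3 - 2*C/3) (V(C) = 1/(-2*(1 + C)/3 + 14) = 1/((-⅔ - 2*C/3) + 14) = 1/(40/3 - 2*C/3))
-138 - 266*V(M(5)) = -138 - (-798)/(-40 + 2*(2*5*(4 + 5))) = -138 - (-798)/(-40 + 2*(2*5*9)) = -138 - (-798)/(-40 + 2*90) = -138 - (-798)/(-40 + 180) = -138 - (-798)/140 = -138 - 266*(-3/140) = -138 + 57/10 = -1323/10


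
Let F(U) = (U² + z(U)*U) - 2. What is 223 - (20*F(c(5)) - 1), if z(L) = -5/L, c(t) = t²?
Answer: -12136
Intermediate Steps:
F(U) = -7 + U² (F(U) = (U² + (-5/U)*U) - 2 = (U² - 5) - 2 = (-5 + U²) - 2 = -7 + U²)
223 - (20*F(c(5)) - 1) = 223 - (20*(-7 + (5²)²) - 1) = 223 - (20*(-7 + 25²) - 1) = 223 - (20*(-7 + 625) - 1) = 223 - (20*618 - 1) = 223 - (12360 - 1) = 223 - 1*12359 = 223 - 12359 = -12136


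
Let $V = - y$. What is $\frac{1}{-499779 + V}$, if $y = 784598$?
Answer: $- \frac{1}{1284377} \approx -7.7859 \cdot 10^{-7}$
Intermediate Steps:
$V = -784598$ ($V = \left(-1\right) 784598 = -784598$)
$\frac{1}{-499779 + V} = \frac{1}{-499779 - 784598} = \frac{1}{-1284377} = - \frac{1}{1284377}$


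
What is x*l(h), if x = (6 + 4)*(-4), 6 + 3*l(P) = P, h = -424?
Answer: 17200/3 ≈ 5733.3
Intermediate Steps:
l(P) = -2 + P/3
x = -40 (x = 10*(-4) = -40)
x*l(h) = -40*(-2 + (⅓)*(-424)) = -40*(-2 - 424/3) = -40*(-430/3) = 17200/3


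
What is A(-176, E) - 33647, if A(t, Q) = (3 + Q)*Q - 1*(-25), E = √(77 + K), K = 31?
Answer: -33514 + 18*√3 ≈ -33483.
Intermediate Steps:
E = 6*√3 (E = √(77 + 31) = √108 = 6*√3 ≈ 10.392)
A(t, Q) = 25 + Q*(3 + Q) (A(t, Q) = Q*(3 + Q) + 25 = 25 + Q*(3 + Q))
A(-176, E) - 33647 = (25 + (6*√3)² + 3*(6*√3)) - 33647 = (25 + 108 + 18*√3) - 33647 = (133 + 18*√3) - 33647 = -33514 + 18*√3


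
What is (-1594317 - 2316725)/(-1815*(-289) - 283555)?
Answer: -1955521/120490 ≈ -16.230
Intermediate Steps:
(-1594317 - 2316725)/(-1815*(-289) - 283555) = -3911042/(524535 - 283555) = -3911042/240980 = -3911042*1/240980 = -1955521/120490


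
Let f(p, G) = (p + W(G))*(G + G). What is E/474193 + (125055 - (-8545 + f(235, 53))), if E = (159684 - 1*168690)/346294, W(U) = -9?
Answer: 473806898781759/4321320809 ≈ 1.0964e+5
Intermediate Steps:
f(p, G) = 2*G*(-9 + p) (f(p, G) = (p - 9)*(G + G) = (-9 + p)*(2*G) = 2*G*(-9 + p))
E = -237/9113 (E = (159684 - 168690)*(1/346294) = -9006*1/346294 = -237/9113 ≈ -0.026007)
E/474193 + (125055 - (-8545 + f(235, 53))) = -237/9113/474193 + (125055 - (-8545 + 2*53*(-9 + 235))) = -237/9113*1/474193 + (125055 - (-8545 + 2*53*226)) = -237/4321320809 + (125055 - (-8545 + 23956)) = -237/4321320809 + (125055 - 1*15411) = -237/4321320809 + (125055 - 15411) = -237/4321320809 + 109644 = 473806898781759/4321320809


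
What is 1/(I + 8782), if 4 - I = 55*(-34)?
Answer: 1/10656 ≈ 9.3844e-5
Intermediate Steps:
I = 1874 (I = 4 - 55*(-34) = 4 - 1*(-1870) = 4 + 1870 = 1874)
1/(I + 8782) = 1/(1874 + 8782) = 1/10656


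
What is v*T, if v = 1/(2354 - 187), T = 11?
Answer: 1/197 ≈ 0.0050761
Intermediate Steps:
v = 1/2167 ≈ 0.00046147
v*T = (1/2167)*11 = 1/197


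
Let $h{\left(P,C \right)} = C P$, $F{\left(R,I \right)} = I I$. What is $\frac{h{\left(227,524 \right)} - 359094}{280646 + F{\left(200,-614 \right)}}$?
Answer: $- \frac{120073}{328821} \approx -0.36516$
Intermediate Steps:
$F{\left(R,I \right)} = I^{2}$
$\frac{h{\left(227,524 \right)} - 359094}{280646 + F{\left(200,-614 \right)}} = \frac{524 \cdot 227 - 359094}{280646 + \left(-614\right)^{2}} = \frac{118948 - 359094}{280646 + 376996} = - \frac{240146}{657642} = \left(-240146\right) \frac{1}{657642} = - \frac{120073}{328821}$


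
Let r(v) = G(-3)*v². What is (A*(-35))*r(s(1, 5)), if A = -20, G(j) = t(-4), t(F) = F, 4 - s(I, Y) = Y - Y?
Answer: -44800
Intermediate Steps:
s(I, Y) = 4 (s(I, Y) = 4 - (Y - Y) = 4 - 1*0 = 4 + 0 = 4)
G(j) = -4
r(v) = -4*v²
(A*(-35))*r(s(1, 5)) = (-20*(-35))*(-4*4²) = 700*(-4*16) = 700*(-64) = -44800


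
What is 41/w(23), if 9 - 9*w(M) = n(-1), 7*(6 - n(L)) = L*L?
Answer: 2583/22 ≈ 117.41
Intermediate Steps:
n(L) = 6 - L²/7 (n(L) = 6 - L*L/7 = 6 - L²/7)
w(M) = 22/63 (w(M) = 1 - (6 - ⅐*(-1)²)/9 = 1 - (6 - ⅐*1)/9 = 1 - (6 - ⅐)/9 = 1 - ⅑*41/7 = 1 - 41/63 = 22/63)
41/w(23) = 41/(22/63) = (63/22)*41 = 2583/22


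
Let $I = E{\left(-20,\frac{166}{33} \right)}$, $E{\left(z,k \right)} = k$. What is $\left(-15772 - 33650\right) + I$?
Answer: $- \frac{1630760}{33} \approx -49417.0$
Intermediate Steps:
$I = \frac{166}{33} \approx 5.0303$
$\left(-15772 - 33650\right) + I = \left(-15772 - 33650\right) + \frac{166}{33} = -49422 + \frac{166}{33} = - \frac{1630760}{33}$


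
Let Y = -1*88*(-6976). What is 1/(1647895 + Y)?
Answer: 1/2261783 ≈ 4.4213e-7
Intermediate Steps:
Y = 613888 (Y = -88*(-6976) = 613888)
1/(1647895 + Y) = 1/(1647895 + 613888) = 1/2261783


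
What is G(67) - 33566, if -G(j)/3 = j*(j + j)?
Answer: -60500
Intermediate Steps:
G(j) = -6*j**2 (G(j) = -3*j*(j + j) = -3*j*2*j = -6*j**2)
G(67) - 33566 = -6*67**2 - 33566 = -6*4489 - 33566 = -26934 - 33566 = -60500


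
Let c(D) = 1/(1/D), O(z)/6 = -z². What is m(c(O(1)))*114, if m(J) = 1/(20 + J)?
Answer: 57/7 ≈ 8.1429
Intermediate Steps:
O(z) = -6*z² (O(z) = 6*(-z²) = -6*z²)
c(D) = D
m(c(O(1)))*114 = 114/(20 - 6*1²) = 114/(20 - 6*1) = 114/(20 - 6) = 114/14 = (1/14)*114 = 57/7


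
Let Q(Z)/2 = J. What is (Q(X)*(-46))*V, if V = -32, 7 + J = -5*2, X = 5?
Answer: -50048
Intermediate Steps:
J = -17 (J = -7 - 5*2 = -7 - 10 = -17)
Q(Z) = -34 (Q(Z) = 2*(-17) = -34)
(Q(X)*(-46))*V = -34*(-46)*(-32) = 1564*(-32) = -50048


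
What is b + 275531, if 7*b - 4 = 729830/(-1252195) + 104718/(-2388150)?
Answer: 192256742695495958/697766880825 ≈ 2.7553e+5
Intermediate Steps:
b = 336254902883/697766880825 (b = 4/7 + (729830/(-1252195) + 104718/(-2388150))/7 = 4/7 + (729830*(-1/1252195) + 104718*(-1/2388150))/7 = 4/7 + (-145966/250439 - 17453/398025)/7 = 4/7 + (1/7)*(-62469029017/99680982975) = 4/7 - 62469029017/697766880825 = 336254902883/697766880825 ≈ 0.48190)
b + 275531 = 336254902883/697766880825 + 275531 = 192256742695495958/697766880825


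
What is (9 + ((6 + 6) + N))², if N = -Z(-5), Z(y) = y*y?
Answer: 16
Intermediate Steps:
Z(y) = y²
N = -25 (N = -1*(-5)² = -1*25 = -25)
(9 + ((6 + 6) + N))² = (9 + ((6 + 6) - 25))² = (9 + (12 - 25))² = (9 - 13)² = (-4)² = 16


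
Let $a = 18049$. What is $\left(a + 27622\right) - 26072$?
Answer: $19599$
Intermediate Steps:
$\left(a + 27622\right) - 26072 = \left(18049 + 27622\right) - 26072 = 45671 - 26072 = 19599$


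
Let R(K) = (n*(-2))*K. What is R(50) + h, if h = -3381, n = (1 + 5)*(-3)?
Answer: -1581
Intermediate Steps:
n = -18 (n = 6*(-3) = -18)
R(K) = 36*K (R(K) = (-18*(-2))*K = 36*K)
R(50) + h = 36*50 - 3381 = 1800 - 3381 = -1581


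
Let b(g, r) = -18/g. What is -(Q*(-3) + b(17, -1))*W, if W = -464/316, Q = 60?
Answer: -357048/1343 ≈ -265.86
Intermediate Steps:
W = -116/79 (W = -464*1/316 = -116/79 ≈ -1.4684)
-(Q*(-3) + b(17, -1))*W = -(60*(-3) - 18/17)*(-116)/79 = -(-180 - 18*1/17)*(-116)/79 = -(-180 - 18/17)*(-116)/79 = -(-3078)*(-116)/(17*79) = -1*357048/1343 = -357048/1343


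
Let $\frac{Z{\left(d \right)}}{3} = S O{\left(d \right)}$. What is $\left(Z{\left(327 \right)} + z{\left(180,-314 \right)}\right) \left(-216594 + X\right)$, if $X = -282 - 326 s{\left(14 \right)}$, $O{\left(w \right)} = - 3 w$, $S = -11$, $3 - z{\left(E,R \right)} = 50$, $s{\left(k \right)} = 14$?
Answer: $-7158269440$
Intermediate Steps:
$z{\left(E,R \right)} = -47$ ($z{\left(E,R \right)} = 3 - 50 = -47$)
$X = -4846$ ($X = -282 - 4564 = -4846$)
$Z{\left(d \right)} = 99 d$ ($Z{\left(d \right)} = 3 \left(- 11 \left(- 3 d\right)\right) = 3 \cdot 33 d = 99 d$)
$\left(Z{\left(327 \right)} + z{\left(180,-314 \right)}\right) \left(-216594 + X\right) = \left(99 \cdot 327 - 47\right) \left(-216594 - 4846\right) = \left(32373 - 47\right) \left(-221440\right) = 32326 \left(-221440\right) = -7158269440$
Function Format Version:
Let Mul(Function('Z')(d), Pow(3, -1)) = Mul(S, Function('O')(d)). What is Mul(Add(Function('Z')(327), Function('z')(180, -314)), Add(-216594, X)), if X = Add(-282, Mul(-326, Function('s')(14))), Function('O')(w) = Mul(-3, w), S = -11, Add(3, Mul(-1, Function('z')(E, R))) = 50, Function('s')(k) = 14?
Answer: -7158269440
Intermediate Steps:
Function('z')(E, R) = -47 (Function('z')(E, R) = Add(3, Mul(-1, 50)) = Add(3, -50) = -47)
X = -4846 (X = Add(-282, Mul(-326, 14)) = Add(-282, -4564) = -4846)
Function('Z')(d) = Mul(99, d) (Function('Z')(d) = Mul(3, Mul(-11, Mul(-3, d))) = Mul(3, Mul(33, d)) = Mul(99, d))
Mul(Add(Function('Z')(327), Function('z')(180, -314)), Add(-216594, X)) = Mul(Add(Mul(99, 327), -47), Add(-216594, -4846)) = Mul(Add(32373, -47), -221440) = Mul(32326, -221440) = -7158269440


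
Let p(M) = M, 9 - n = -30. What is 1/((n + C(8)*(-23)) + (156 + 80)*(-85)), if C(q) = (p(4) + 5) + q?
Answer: -1/20412 ≈ -4.8991e-5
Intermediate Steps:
n = 39 (n = 9 - 1*(-30) = 9 + 30 = 39)
C(q) = 9 + q (C(q) = (4 + 5) + q = 9 + q)
1/((n + C(8)*(-23)) + (156 + 80)*(-85)) = 1/((39 + (9 + 8)*(-23)) + (156 + 80)*(-85)) = 1/((39 + 17*(-23)) + 236*(-85)) = 1/((39 - 391) - 20060) = 1/(-352 - 20060) = 1/(-20412) = -1/20412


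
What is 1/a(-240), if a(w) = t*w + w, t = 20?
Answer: -1/5040 ≈ -0.00019841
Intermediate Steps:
a(w) = 21*w (a(w) = 20*w + w = 21*w)
1/a(-240) = 1/(21*(-240)) = 1/(-5040) = -1/5040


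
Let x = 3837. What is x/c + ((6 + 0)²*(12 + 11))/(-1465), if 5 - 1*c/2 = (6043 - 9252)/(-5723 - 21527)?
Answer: 25492920059/64968355 ≈ 392.39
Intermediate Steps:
c = 133041/13625 (c = 10 - 2*(6043 - 9252)/(-5723 - 21527) = 10 - (-6418)/(-27250) = 10 - (-6418)*(-1)/27250 = 10 - 2*3209/27250 = 10 - 3209/13625 = 133041/13625 ≈ 9.7645)
x/c + ((6 + 0)²*(12 + 11))/(-1465) = 3837/(133041/13625) + ((6 + 0)²*(12 + 11))/(-1465) = 3837*(13625/133041) + (6²*23)*(-1/1465) = 17426375/44347 + (36*23)*(-1/1465) = 17426375/44347 + 828*(-1/1465) = 17426375/44347 - 828/1465 = 25492920059/64968355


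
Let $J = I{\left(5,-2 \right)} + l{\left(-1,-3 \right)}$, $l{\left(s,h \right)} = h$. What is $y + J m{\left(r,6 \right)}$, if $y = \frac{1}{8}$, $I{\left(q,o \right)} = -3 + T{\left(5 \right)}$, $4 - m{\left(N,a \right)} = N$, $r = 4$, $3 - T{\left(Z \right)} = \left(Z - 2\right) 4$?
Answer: $\frac{1}{8} \approx 0.125$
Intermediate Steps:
$T{\left(Z \right)} = 11 - 4 Z$ ($T{\left(Z \right)} = 3 - \left(Z - 2\right) 4 = 3 - \left(-2 + Z\right) 4 = 3 - \left(-8 + 4 Z\right) = 11 - 4 Z$)
$m{\left(N,a \right)} = 4 - N$
$I{\left(q,o \right)} = -12$ ($I{\left(q,o \right)} = -3 + \left(11 - 20\right) = -3 - 9 = -12$)
$y = \frac{1}{8} \approx 0.125$
$J = -15$ ($J = -12 - 3 = -15$)
$y + J m{\left(r,6 \right)} = \frac{1}{8} - 15 \left(4 - 4\right) = \frac{1}{8} - 0 = \frac{1}{8} + 0 = \frac{1}{8}$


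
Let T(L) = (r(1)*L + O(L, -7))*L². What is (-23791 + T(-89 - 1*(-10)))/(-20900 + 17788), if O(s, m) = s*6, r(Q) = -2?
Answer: 1995947/3112 ≈ 641.37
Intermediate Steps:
O(s, m) = 6*s
T(L) = 4*L³ (T(L) = (-2*L + 6*L)*L² = (4*L)*L² = 4*L³)
(-23791 + T(-89 - 1*(-10)))/(-20900 + 17788) = (-23791 + 4*(-89 - 1*(-10))³)/(-20900 + 17788) = (-23791 + 4*(-89 + 10)³)/(-3112) = (-23791 + 4*(-79)³)*(-1/3112) = (-23791 + 4*(-493039))*(-1/3112) = (-23791 - 1972156)*(-1/3112) = -1995947*(-1/3112) = 1995947/3112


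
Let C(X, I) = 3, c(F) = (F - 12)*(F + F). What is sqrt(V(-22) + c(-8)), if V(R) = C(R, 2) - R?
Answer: sqrt(345) ≈ 18.574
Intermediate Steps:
c(F) = 2*F*(-12 + F) (c(F) = (-12 + F)*(2*F) = 2*F*(-12 + F))
V(R) = 3 - R
sqrt(V(-22) + c(-8)) = sqrt((3 - 1*(-22)) + 2*(-8)*(-12 - 8)) = sqrt((3 + 22) + 2*(-8)*(-20)) = sqrt(25 + 320) = sqrt(345)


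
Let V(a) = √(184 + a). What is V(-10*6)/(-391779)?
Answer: -2*√31/391779 ≈ -2.8423e-5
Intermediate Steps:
V(-10*6)/(-391779) = √(184 - 10*6)/(-391779) = √(184 - 60)*(-1/391779) = √124*(-1/391779) = (2*√31)*(-1/391779) = -2*√31/391779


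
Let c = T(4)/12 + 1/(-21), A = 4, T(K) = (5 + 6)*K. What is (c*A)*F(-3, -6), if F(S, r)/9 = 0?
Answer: 0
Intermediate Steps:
F(S, r) = 0 (F(S, r) = 9*0 = 0)
T(K) = 11*K
c = 76/21 (c = (11*4)/12 + 1/(-21) = 44*(1/12) + 1*(-1/21) = 11/3 - 1/21 = 76/21 ≈ 3.6190)
(c*A)*F(-3, -6) = ((76/21)*4)*0 = (304/21)*0 = 0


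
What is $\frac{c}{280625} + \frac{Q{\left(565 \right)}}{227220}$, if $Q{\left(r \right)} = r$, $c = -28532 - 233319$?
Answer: $- \frac{11867846219}{12752722500} \approx -0.93061$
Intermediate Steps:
$c = -261851$
$\frac{c}{280625} + \frac{Q{\left(565 \right)}}{227220} = - \frac{261851}{280625} + \frac{565}{227220} = \left(-261851\right) \frac{1}{280625} + 565 \cdot \frac{1}{227220} = - \frac{261851}{280625} + \frac{113}{45444} = - \frac{11867846219}{12752722500}$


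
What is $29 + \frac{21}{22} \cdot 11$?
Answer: $\frac{79}{2} \approx 39.5$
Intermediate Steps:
$29 + \frac{21}{22} \cdot 11 = 29 + \frac{21}{2} = \frac{79}{2}$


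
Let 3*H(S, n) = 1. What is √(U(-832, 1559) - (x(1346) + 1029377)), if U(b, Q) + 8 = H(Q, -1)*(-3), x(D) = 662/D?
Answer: I*√466238994357/673 ≈ 1014.6*I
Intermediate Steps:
H(S, n) = ⅓ (H(S, n) = (⅓)*1 = ⅓)
U(b, Q) = -9 (U(b, Q) = -8 + (⅓)*(-3) = -8 - 1 = -9)
√(U(-832, 1559) - (x(1346) + 1029377)) = √(-9 - (662/1346 + 1029377)) = √(-9 - (662*(1/1346) + 1029377)) = √(-9 - (331/673 + 1029377)) = √(-9 - 1*692771052/673) = √(-9 - 692771052/673) = √(-692777109/673) = I*√466238994357/673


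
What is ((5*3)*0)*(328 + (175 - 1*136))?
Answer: 0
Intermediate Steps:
((5*3)*0)*(328 + (175 - 1*136)) = (15*0)*(328 + (175 - 136)) = 0*(328 + 39) = 0*367 = 0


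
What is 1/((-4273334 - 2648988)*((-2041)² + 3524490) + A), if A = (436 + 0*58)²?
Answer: -1/53233839706966 ≈ -1.8785e-14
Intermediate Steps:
A = 190096 (A = (436 + 0)² = 436² = 190096)
1/((-4273334 - 2648988)*((-2041)² + 3524490) + A) = 1/((-4273334 - 2648988)*((-2041)² + 3524490) + 190096) = 1/(-6922322*(4165681 + 3524490) + 190096) = 1/(-6922322*7690171 + 190096) = 1/(-53233839897062 + 190096) = 1/(-53233839706966) = -1/53233839706966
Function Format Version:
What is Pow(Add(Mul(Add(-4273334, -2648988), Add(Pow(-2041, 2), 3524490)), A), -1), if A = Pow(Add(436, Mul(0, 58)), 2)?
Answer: Rational(-1, 53233839706966) ≈ -1.8785e-14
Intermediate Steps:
A = 190096 (A = Pow(Add(436, 0), 2) = Pow(436, 2) = 190096)
Pow(Add(Mul(Add(-4273334, -2648988), Add(Pow(-2041, 2), 3524490)), A), -1) = Pow(Add(Mul(Add(-4273334, -2648988), Add(Pow(-2041, 2), 3524490)), 190096), -1) = Pow(Add(Mul(-6922322, Add(4165681, 3524490)), 190096), -1) = Pow(Add(Mul(-6922322, 7690171), 190096), -1) = Pow(Add(-53233839897062, 190096), -1) = Pow(-53233839706966, -1) = Rational(-1, 53233839706966)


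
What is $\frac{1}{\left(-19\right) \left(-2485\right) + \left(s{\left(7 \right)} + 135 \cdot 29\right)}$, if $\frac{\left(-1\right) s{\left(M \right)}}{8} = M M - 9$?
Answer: $\frac{1}{50810} \approx 1.9681 \cdot 10^{-5}$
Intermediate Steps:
$s{\left(M \right)} = 72 - 8 M^{2}$ ($s{\left(M \right)} = - 8 \left(M M - 9\right) = - 8 \left(M^{2} - 9\right) = - 8 \left(-9 + M^{2}\right) = 72 - 8 M^{2}$)
$\frac{1}{\left(-19\right) \left(-2485\right) + \left(s{\left(7 \right)} + 135 \cdot 29\right)} = \frac{1}{\left(-19\right) \left(-2485\right) + \left(\left(72 - 8 \cdot 7^{2}\right) + 135 \cdot 29\right)} = \frac{1}{47215 + \left(\left(72 - 392\right) + 3915\right)} = \frac{1}{47215 + \left(-320 + 3915\right)} = \frac{1}{47215 + 3595} = \frac{1}{50810}$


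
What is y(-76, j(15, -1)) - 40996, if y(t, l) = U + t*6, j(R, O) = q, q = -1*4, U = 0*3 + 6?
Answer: -41446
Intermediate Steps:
U = 6 (U = 0 + 6 = 6)
q = -4
j(R, O) = -4
y(t, l) = 6 + 6*t (y(t, l) = 6 + t*6 = 6 + 6*t)
y(-76, j(15, -1)) - 40996 = (6 + 6*(-76)) - 40996 = (6 - 456) - 40996 = -450 - 40996 = -41446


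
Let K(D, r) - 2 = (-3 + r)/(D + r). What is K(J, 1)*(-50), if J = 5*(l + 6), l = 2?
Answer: -4000/41 ≈ -97.561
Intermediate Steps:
J = 40 (J = 5*(2 + 6) = 5*8 = 40)
K(D, r) = 2 + (-3 + r)/(D + r)
K(J, 1)*(-50) = ((-3 + 2*40 + 3*1)/(40 + 1))*(-50) = ((-3 + 80 + 3)/41)*(-50) = ((1/41)*80)*(-50) = (80/41)*(-50) = -4000/41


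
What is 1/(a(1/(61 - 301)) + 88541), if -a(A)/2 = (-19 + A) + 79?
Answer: 120/10610521 ≈ 1.1310e-5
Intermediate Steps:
a(A) = -120 - 2*A (a(A) = -2*((-19 + A) + 79) = -2*(60 + A) = -120 - 2*A)
1/(a(1/(61 - 301)) + 88541) = 1/((-120 - 2/(61 - 301)) + 88541) = 1/((-120 - 2/(-240)) + 88541) = 1/((-120 - 2*(-1/240)) + 88541) = 1/((-120 + 1/120) + 88541) = 1/(-14399/120 + 88541) = 1/(10610521/120) = 120/10610521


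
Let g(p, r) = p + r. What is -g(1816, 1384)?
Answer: -3200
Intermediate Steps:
-g(1816, 1384) = -(1816 + 1384) = -1*3200 = -3200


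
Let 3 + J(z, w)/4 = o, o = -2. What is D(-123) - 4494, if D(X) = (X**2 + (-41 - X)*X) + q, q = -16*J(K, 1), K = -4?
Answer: 869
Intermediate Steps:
J(z, w) = -20 (J(z, w) = -12 + 4*(-2) = -12 - 8 = -20)
q = 320 (q = -16*(-20) = 320)
D(X) = 320 + X**2 + X*(-41 - X) (D(X) = (X**2 + (-41 - X)*X) + 320 = (X**2 + X*(-41 - X)) + 320 = 320 + X**2 + X*(-41 - X))
D(-123) - 4494 = (320 - 41*(-123)) - 4494 = (320 + 5043) - 4494 = 5363 - 4494 = 869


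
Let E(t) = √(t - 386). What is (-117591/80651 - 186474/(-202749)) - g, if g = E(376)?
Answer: -2934047695/5450636533 - I*√10 ≈ -0.53829 - 3.1623*I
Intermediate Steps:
E(t) = √(-386 + t)
g = I*√10 (g = √(-386 + 376) = √(-10) = I*√10 ≈ 3.1623*I)
(-117591/80651 - 186474/(-202749)) - g = (-117591/80651 - 186474/(-202749)) - I*√10 = (-117591*1/80651 - 186474*(-1/202749)) - I*√10 = (-117591/80651 + 62158/67583) - I*√10 = -2934047695/5450636533 - I*√10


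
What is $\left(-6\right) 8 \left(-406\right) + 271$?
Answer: $19759$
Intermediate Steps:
$\left(-6\right) 8 \left(-406\right) + 271 = \left(-48\right) \left(-406\right) + 271 = 19488 + 271 = 19759$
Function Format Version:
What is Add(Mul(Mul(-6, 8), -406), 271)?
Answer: 19759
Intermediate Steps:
Add(Mul(Mul(-6, 8), -406), 271) = Add(Mul(-48, -406), 271) = Add(19488, 271) = 19759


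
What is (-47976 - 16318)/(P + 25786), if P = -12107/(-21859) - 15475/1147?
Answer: -805998360131/323094625141 ≈ -2.4946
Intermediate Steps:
P = -324381296/25072273 (P = -12107*(-1/21859) - 15475*1/1147 = 12107/21859 - 15475/1147 = -324381296/25072273 ≈ -12.938)
(-47976 - 16318)/(P + 25786) = (-47976 - 16318)/(-324381296/25072273 + 25786) = -64294/646189250282/25072273 = -64294*25072273/646189250282 = -805998360131/323094625141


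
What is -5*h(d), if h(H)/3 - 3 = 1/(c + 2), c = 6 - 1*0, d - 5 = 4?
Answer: -375/8 ≈ -46.875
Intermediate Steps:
d = 9 (d = 5 + 4 = 9)
c = 6 (c = 6 + 0 = 6)
h(H) = 75/8 (h(H) = 9 + 3/(6 + 2) = 9 + 3/8 = 75/8)
-5*h(d) = -5*75/8 = -375/8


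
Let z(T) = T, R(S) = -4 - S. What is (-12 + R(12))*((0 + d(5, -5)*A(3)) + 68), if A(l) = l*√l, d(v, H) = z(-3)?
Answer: -1904 + 252*√3 ≈ -1467.5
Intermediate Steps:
d(v, H) = -3
A(l) = l^(3/2)
(-12 + R(12))*((0 + d(5, -5)*A(3)) + 68) = (-12 + (-4 - 1*12))*((0 - 9*√3) + 68) = (-12 + (-4 - 12))*((0 - 9*√3) + 68) = (-12 - 16)*((0 - 9*√3) + 68) = -28*(-9*√3 + 68) = -28*(68 - 9*√3) = -1904 + 252*√3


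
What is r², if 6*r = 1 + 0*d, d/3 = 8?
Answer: 1/36 ≈ 0.027778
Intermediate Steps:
d = 24 (d = 3*8 = 24)
r = ⅙ (r = (1 + 0*24)/6 = (1 + 0)/6 = (⅙)*1 = ⅙ ≈ 0.16667)
r² = (⅙)² = 1/36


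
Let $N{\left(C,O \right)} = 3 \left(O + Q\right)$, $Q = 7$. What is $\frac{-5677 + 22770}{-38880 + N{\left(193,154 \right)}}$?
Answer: $- \frac{17093}{38397} \approx -0.44517$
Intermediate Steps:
$N{\left(C,O \right)} = 21 + 3 O$ ($N{\left(C,O \right)} = 3 \left(O + 7\right) = 3 \left(7 + O\right) = 21 + 3 O$)
$\frac{-5677 + 22770}{-38880 + N{\left(193,154 \right)}} = \frac{-5677 + 22770}{-38880 + \left(21 + 3 \cdot 154\right)} = \frac{17093}{-38880 + \left(21 + 462\right)} = \frac{17093}{-38880 + 483} = \frac{17093}{-38397} = 17093 \left(- \frac{1}{38397}\right) = - \frac{17093}{38397}$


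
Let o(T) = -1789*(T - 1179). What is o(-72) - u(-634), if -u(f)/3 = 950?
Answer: 2240889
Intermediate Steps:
o(T) = 2109231 - 1789*T (o(T) = -1789*(-1179 + T) = 2109231 - 1789*T)
u(f) = -2850 (u(f) = -3*950 = -2850)
o(-72) - u(-634) = (2109231 - 1789*(-72)) - 1*(-2850) = (2109231 + 128808) + 2850 = 2238039 + 2850 = 2240889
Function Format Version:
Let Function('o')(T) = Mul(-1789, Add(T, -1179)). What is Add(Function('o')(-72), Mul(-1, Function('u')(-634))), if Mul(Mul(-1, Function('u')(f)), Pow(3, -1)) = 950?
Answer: 2240889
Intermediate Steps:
Function('o')(T) = Add(2109231, Mul(-1789, T)) (Function('o')(T) = Mul(-1789, Add(-1179, T)) = Add(2109231, Mul(-1789, T)))
Function('u')(f) = -2850 (Function('u')(f) = Mul(-3, 950) = -2850)
Add(Function('o')(-72), Mul(-1, Function('u')(-634))) = Add(Add(2109231, Mul(-1789, -72)), Mul(-1, -2850)) = Add(Add(2109231, 128808), 2850) = Add(2238039, 2850) = 2240889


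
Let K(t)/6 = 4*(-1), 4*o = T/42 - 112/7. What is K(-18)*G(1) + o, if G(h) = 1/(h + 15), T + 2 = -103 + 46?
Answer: -983/168 ≈ -5.8512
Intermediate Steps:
T = -59 (T = -2 + (-103 + 46) = -2 - 57 = -59)
o = -731/168 (o = (-59/42 - 112/7)/4 = (-59*1/42 - 112*⅐)/4 = (-59/42 - 16)/4 = (¼)*(-731/42) = -731/168 ≈ -4.3512)
K(t) = -24 (K(t) = 6*(4*(-1)) = 6*(-4) = -24)
G(h) = 1/(15 + h)
K(-18)*G(1) + o = -24/(15 + 1) - 731/168 = -24/16 - 731/168 = -24*1/16 - 731/168 = -3/2 - 731/168 = -983/168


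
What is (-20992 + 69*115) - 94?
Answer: -13151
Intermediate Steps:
(-20992 + 69*115) - 94 = (-20992 + 7935) - 94 = -13057 - 94 = -13151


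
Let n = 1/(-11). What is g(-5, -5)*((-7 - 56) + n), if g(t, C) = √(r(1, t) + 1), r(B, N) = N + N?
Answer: -2082*I/11 ≈ -189.27*I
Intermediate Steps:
r(B, N) = 2*N
n = -1/11 ≈ -0.090909
g(t, C) = √(1 + 2*t) (g(t, C) = √(2*t + 1) = √(1 + 2*t))
g(-5, -5)*((-7 - 56) + n) = √(1 + 2*(-5))*((-7 - 56) - 1/11) = √(1 - 10)*(-63 - 1/11) = √(-9)*(-694/11) = (3*I)*(-694/11) = -2082*I/11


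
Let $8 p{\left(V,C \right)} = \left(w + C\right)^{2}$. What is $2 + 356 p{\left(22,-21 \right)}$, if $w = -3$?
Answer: $25634$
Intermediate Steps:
$p{\left(V,C \right)} = \frac{\left(-3 + C\right)^{2}}{8}$
$2 + 356 p{\left(22,-21 \right)} = 2 + 356 \frac{\left(-3 - 21\right)^{2}}{8} = 2 + 356 \frac{\left(-24\right)^{2}}{8} = 2 + 356 \cdot \frac{1}{8} \cdot 576 = 2 + 356 \cdot 72 = 2 + 25632 = 25634$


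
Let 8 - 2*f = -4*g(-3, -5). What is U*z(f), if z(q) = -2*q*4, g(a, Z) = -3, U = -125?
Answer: -2000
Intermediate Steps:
f = -2 (f = 4 - (-2)*(-3) = 4 - 1/2*12 = 4 - 6 = -2)
z(q) = -8*q
U*z(f) = -(-1000)*(-2) = -125*16 = -2000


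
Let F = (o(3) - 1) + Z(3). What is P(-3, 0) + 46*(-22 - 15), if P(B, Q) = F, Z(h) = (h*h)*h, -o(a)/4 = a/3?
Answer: -1680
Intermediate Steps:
o(a) = -4*a/3
Z(h) = h**3 (Z(h) = h**2*h = h**3)
F = 22 (F = (-4/3*3 - 1) + 3**3 = (-4 - 1) + 27 = -5 + 27 = 22)
P(B, Q) = 22
P(-3, 0) + 46*(-22 - 15) = 22 + 46*(-22 - 15) = 22 + 46*(-37) = 22 - 1702 = -1680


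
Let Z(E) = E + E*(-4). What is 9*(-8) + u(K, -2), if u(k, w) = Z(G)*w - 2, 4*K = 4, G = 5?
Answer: -44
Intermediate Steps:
K = 1 (K = (¼)*4 = 1)
Z(E) = -3*E (Z(E) = E - 4*E = -3*E)
u(k, w) = -2 - 15*w (u(k, w) = (-3*5)*w - 2 = -15*w - 2 = -2 - 15*w)
9*(-8) + u(K, -2) = 9*(-8) + (-2 - 15*(-2)) = -72 + (-2 + 30) = -72 + 28 = -44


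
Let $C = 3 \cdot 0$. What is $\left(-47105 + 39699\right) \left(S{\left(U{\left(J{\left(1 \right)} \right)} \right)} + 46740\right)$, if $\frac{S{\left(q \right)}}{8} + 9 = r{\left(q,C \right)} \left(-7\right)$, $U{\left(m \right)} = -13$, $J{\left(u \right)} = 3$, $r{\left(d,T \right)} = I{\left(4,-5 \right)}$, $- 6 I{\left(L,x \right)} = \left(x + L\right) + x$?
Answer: $-345208472$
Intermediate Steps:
$C = 0$
$I{\left(L,x \right)} = - \frac{x}{3} - \frac{L}{6}$ ($I{\left(L,x \right)} = - \frac{\left(x + L\right) + x}{6} = - \frac{\left(L + x\right) + x}{6} = - \frac{L + 2 x}{6} = - \frac{x}{3} - \frac{L}{6}$)
$r{\left(d,T \right)} = 1$ ($r{\left(d,T \right)} = \left(- \frac{1}{3}\right) \left(-5\right) - \frac{2}{3} = \frac{5}{3} - \frac{2}{3} = 1$)
$S{\left(q \right)} = -128$ ($S{\left(q \right)} = -72 + 8 \cdot 1 \left(-7\right) = -72 + 8 \left(-7\right) = -72 - 56 = -128$)
$\left(-47105 + 39699\right) \left(S{\left(U{\left(J{\left(1 \right)} \right)} \right)} + 46740\right) = \left(-47105 + 39699\right) \left(-128 + 46740\right) = \left(-7406\right) 46612 = -345208472$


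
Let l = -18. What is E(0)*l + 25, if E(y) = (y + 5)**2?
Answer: -425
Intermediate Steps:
E(y) = (5 + y)**2
E(0)*l + 25 = (5 + 0)**2*(-18) + 25 = 5**2*(-18) + 25 = 25*(-18) + 25 = -450 + 25 = -425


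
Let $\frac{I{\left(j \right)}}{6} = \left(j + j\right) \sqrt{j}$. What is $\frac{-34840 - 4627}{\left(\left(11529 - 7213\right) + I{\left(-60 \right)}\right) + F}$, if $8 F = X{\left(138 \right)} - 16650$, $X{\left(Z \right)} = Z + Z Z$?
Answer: $- \frac{146264702}{42051245} - \frac{45465984 i \sqrt{15}}{42051245} \approx -3.4782 - 4.1875 i$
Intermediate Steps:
$X{\left(Z \right)} = Z + Z^{2}$
$I{\left(j \right)} = 12 j^{\frac{3}{2}}$ ($I{\left(j \right)} = 6 \left(j + j\right) \sqrt{j} = 6 \cdot 2 j \sqrt{j} = 6 \cdot 2 j^{\frac{3}{2}} = 12 j^{\frac{3}{2}}$)
$F = \frac{633}{2}$ ($F = \frac{138 \left(1 + 138\right) - 16650}{8} = \frac{138 \cdot 139 - 16650}{8} = \frac{19182 - 16650}{8} = \frac{1}{8} \cdot 2532 = \frac{633}{2} \approx 316.5$)
$\frac{-34840 - 4627}{\left(\left(11529 - 7213\right) + I{\left(-60 \right)}\right) + F} = \frac{-34840 - 4627}{\left(\left(11529 - 7213\right) + 12 \left(-60\right)^{\frac{3}{2}}\right) + \frac{633}{2}} = - \frac{39467}{\left(4316 + 12 \left(- 120 i \sqrt{15}\right)\right) + \frac{633}{2}} = - \frac{39467}{\left(4316 - 1440 i \sqrt{15}\right) + \frac{633}{2}} = - \frac{39467}{\frac{9265}{2} - 1440 i \sqrt{15}}$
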